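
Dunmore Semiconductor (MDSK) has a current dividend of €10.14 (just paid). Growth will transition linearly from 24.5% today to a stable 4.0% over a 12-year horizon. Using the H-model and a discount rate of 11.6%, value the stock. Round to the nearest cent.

€302.87

H-model: P₀ = D₀[(1+g_L) + H(g_S−g_L)]/(r−g_L), with H = 12/2 = 6.
P₀ = 10.14 × [(1+0.04) + 6×(0.245−0.04)] / (0.116−0.04)
   = 10.14 × 2.2700 / 0.076 = 302.8658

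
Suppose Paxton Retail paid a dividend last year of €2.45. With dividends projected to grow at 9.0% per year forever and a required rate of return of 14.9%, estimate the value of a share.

€45.26

Gordon growth model: P₀ = D₁/(r − g). D₁ = 2.45 × (1 + 0.09) = 2.6705.
P₀ = 2.6705 / (0.149 − 0.09) = 2.6705 / 0.059 = 45.2627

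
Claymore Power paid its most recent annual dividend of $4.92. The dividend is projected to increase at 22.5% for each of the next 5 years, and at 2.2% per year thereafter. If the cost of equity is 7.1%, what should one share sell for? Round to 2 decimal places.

Two-stage DDM. Project D₁…D_5 at 0.225, terminal growth 0.022, discount at r = 0.071.
D_1 = 6.0270
D_2 = 7.3831
D_3 = 9.0443
D_4 = 11.0792
D_5 = 13.5721
Terminal value at t=5: TV = D_6/(r−g) = 13.8706/(0.071−0.022) = 283.0742
P₀ = 6.0270/(1+0.071)^1 + 7.3831/(1+0.071)^2 + 9.0443/(1+0.071)^3 + 11.0792/(1+0.071)^4 + 13.5721/(1+0.071)^5 + 283.0742/(1+0.071)^5 = 238.3661

$238.37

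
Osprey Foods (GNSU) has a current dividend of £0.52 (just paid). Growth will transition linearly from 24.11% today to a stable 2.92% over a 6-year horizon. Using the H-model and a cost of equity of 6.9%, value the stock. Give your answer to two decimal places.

H-model: P₀ = D₀[(1+g_L) + H(g_S−g_L)]/(r−g_L), with H = 6/2 = 3.
P₀ = 0.52 × [(1+0.0292) + 3×(0.2411−0.0292)] / (0.069−0.0292)
   = 0.52 × 1.6649 / 0.0398 = 21.7525

£21.75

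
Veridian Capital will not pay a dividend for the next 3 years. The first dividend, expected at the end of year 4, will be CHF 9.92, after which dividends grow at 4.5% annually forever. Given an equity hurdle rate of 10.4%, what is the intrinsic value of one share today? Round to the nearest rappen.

Deferred-dividend DDM. At t=3 the remaining stream is a growing perpetuity with first payment D_4 = 9.92.
V_3 = D_4/(r−g) = 9.92/(0.104−0.045) = 168.1356
P₀ = V_3/(1+r)^3 = 168.1356/(1+0.104)^3 = 124.9547

CHF 124.95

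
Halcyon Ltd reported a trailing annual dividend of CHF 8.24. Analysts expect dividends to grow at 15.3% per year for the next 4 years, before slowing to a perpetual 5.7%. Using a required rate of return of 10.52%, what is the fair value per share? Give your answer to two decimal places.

CHF 250.73

Two-stage DDM. Project D₁…D_4 at 0.153, terminal growth 0.057, discount at r = 0.1052.
D_1 = 9.5007
D_2 = 10.9543
D_3 = 12.6303
D_4 = 14.5628
Terminal value at t=4: TV = D_5/(r−g) = 15.3929/(0.1052−0.057) = 319.3540
P₀ = 9.5007/(1+0.1052)^1 + 10.9543/(1+0.1052)^2 + 12.6303/(1+0.1052)^3 + 14.5628/(1+0.1052)^4 + 319.3540/(1+0.1052)^4 = 250.7282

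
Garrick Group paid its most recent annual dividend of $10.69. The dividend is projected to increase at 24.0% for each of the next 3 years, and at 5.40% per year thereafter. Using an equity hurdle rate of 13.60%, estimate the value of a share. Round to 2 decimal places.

$217.01

Two-stage DDM. Project D₁…D_3 at 0.24, terminal growth 0.054, discount at r = 0.136.
D_1 = 13.2556
D_2 = 16.4369
D_3 = 20.3818
Terminal value at t=3: TV = D_4/(r−g) = 21.4824/(0.136−0.054) = 261.9808
P₀ = 13.2556/(1+0.136)^1 + 16.4369/(1+0.136)^2 + 20.3818/(1+0.136)^3 + 261.9808/(1+0.136)^3 = 217.0127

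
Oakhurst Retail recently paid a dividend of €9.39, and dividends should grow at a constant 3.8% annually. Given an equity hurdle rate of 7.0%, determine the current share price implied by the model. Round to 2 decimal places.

€304.59

Gordon growth model: P₀ = D₁/(r − g). D₁ = 9.39 × (1 + 0.038) = 9.7468.
P₀ = 9.7468 / (0.07 − 0.038) = 9.7468 / 0.032 = 304.5881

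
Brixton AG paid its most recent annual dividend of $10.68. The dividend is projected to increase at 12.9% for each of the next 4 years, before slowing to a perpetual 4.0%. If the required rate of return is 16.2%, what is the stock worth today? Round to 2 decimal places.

Two-stage DDM. Project D₁…D_4 at 0.129, terminal growth 0.04, discount at r = 0.162.
D_1 = 12.0577
D_2 = 13.6132
D_3 = 15.3693
D_4 = 17.3519
Terminal value at t=4: TV = D_5/(r−g) = 18.0460/(0.162−0.04) = 147.9178
P₀ = 12.0577/(1+0.162)^1 + 13.6132/(1+0.162)^2 + 15.3693/(1+0.162)^3 + 17.3519/(1+0.162)^4 + 147.9178/(1+0.162)^4 = 120.9046

$120.90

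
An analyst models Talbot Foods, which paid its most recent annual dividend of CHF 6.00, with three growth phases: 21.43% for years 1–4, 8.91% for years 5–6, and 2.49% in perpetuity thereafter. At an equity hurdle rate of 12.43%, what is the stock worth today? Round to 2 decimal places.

Three-stage DDM. Project D₁…D_6; terminal Gordon value at t=6 with g = 0.0249; discount at r = 0.1243.
D_1 = 7.2858
D_2 = 8.8471
D_3 = 10.7431
D_4 = 13.0453
D_5 = 14.2077
D_6 = 15.4736
TV_6 = 15.8589/(0.1243−0.0249) = 159.5460
P₀ = Σ Dₜ/(1+r)ᵗ + TV_6/(1+r)^6 = 123.7669

CHF 123.77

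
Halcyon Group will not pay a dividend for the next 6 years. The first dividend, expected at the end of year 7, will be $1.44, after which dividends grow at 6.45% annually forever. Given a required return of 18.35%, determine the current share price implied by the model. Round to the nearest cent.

$4.40

Deferred-dividend DDM. At t=6 the remaining stream is a growing perpetuity with first payment D_7 = 1.44.
V_6 = D_7/(r−g) = 1.44/(0.1835−0.0645) = 12.1008
P₀ = V_6/(1+r)^6 = 12.1008/(1+0.1835)^6 = 4.4036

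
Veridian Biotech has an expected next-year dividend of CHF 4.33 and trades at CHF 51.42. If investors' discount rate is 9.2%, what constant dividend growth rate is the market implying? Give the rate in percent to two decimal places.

0.78%

From P₀ = D₁/(r − g), the implied growth is g = r − D₁/P₀.
g = 0.092 − 4.33/51.42 = 0.092 − 0.08421 = 0.00779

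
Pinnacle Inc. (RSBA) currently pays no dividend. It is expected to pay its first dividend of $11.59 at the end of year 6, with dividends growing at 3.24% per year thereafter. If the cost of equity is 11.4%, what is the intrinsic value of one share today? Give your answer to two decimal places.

Deferred-dividend DDM. At t=5 the remaining stream is a growing perpetuity with first payment D_6 = 11.59.
V_5 = D_6/(r−g) = 11.59/(0.114−0.0324) = 142.0343
P₀ = V_5/(1+r)^5 = 142.0343/(1+0.114)^5 = 82.7880

$82.79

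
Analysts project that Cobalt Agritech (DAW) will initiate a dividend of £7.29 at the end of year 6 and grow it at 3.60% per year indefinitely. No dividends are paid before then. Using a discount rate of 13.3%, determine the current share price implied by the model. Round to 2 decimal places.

Deferred-dividend DDM. At t=5 the remaining stream is a growing perpetuity with first payment D_6 = 7.29.
V_5 = D_6/(r−g) = 7.29/(0.133−0.036) = 75.1546
P₀ = V_5/(1+r)^5 = 75.1546/(1+0.133)^5 = 40.2537

£40.25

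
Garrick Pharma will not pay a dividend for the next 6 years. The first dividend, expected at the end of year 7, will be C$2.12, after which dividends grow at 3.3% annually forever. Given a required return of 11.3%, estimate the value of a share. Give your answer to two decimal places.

C$13.94

Deferred-dividend DDM. At t=6 the remaining stream is a growing perpetuity with first payment D_7 = 2.12.
V_6 = D_7/(r−g) = 2.12/(0.113−0.033) = 26.5000
P₀ = V_6/(1+r)^6 = 26.5000/(1+0.113)^6 = 13.9404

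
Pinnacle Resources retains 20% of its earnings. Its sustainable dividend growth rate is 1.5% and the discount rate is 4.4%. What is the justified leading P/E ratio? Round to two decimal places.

Payout ratio b = 1 − 0.20 = 0.80.
Justified leading P/E = b/(r−g) = 0.80/(0.044−0.015) = 27.5862

27.59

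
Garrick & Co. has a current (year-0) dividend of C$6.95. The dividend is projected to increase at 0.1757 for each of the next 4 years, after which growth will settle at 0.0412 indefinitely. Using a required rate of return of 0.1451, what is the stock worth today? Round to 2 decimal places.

C$107.10

Two-stage DDM. Project D₁…D_4 at 0.1757, terminal growth 0.0412, discount at r = 0.1451.
D_1 = 8.1711
D_2 = 9.6068
D_3 = 11.2947
D_4 = 13.2792
Terminal value at t=4: TV = D_5/(r−g) = 13.8263/(0.1451−0.0412) = 133.0729
P₀ = 8.1711/(1+0.1451)^1 + 9.6068/(1+0.1451)^2 + 11.2947/(1+0.1451)^3 + 13.2792/(1+0.1451)^4 + 133.0729/(1+0.1451)^4 = 107.1030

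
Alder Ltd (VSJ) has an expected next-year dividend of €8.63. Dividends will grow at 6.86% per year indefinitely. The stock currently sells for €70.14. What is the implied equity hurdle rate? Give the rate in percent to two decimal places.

Rearranging the constant-growth DDM: r = D₁/P₀ + g.
r = 8.6300 / 70.14 + 0.0686 = 0.12304 + 0.0686 = 0.19164

19.16%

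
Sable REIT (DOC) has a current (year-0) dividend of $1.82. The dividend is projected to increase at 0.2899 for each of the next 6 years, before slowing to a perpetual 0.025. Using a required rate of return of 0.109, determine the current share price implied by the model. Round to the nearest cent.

Two-stage DDM. Project D₁…D_6 at 0.2899, terminal growth 0.025, discount at r = 0.109.
D_1 = 2.3476
D_2 = 3.0282
D_3 = 3.9061
D_4 = 5.0384
D_5 = 6.4991
D_6 = 8.3832
Terminal value at t=6: TV = D_7/(r−g) = 8.5927/(0.109−0.025) = 102.2945
P₀ = 2.3476/(1+0.109)^1 + 3.0282/(1+0.109)^2 + 3.9061/(1+0.109)^3 + 5.0384/(1+0.109)^4 + 6.4991/(1+0.109)^5 + 8.3832/(1+0.109)^6 + 102.2945/(1+0.109)^6 = 74.1418

$74.14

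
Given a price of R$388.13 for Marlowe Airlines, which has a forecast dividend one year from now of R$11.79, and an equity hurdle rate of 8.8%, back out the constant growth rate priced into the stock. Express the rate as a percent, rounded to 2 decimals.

From P₀ = D₁/(r − g), the implied growth is g = r − D₁/P₀.
g = 0.088 − 11.79/388.13 = 0.088 − 0.03038 = 0.05762

5.76%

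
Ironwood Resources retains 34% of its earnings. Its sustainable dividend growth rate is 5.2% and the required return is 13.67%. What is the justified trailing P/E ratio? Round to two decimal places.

Payout ratio b = 1 − 0.34 = 0.66.
Justified trailing P/E = b(1+g)/(r−g) = 0.66×(1+0.052)/(0.1367−0.052) = 8.1974

8.20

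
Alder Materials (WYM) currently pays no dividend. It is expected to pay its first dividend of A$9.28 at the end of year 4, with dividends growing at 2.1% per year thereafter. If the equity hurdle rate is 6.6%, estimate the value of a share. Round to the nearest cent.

A$170.24

Deferred-dividend DDM. At t=3 the remaining stream is a growing perpetuity with first payment D_4 = 9.28.
V_3 = D_4/(r−g) = 9.28/(0.066−0.021) = 206.2222
P₀ = V_3/(1+r)^3 = 206.2222/(1+0.066)^3 = 170.2409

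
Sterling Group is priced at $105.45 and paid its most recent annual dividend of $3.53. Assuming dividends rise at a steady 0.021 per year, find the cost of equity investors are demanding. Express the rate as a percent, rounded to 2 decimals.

Rearranging the constant-growth DDM: r = D₁/P₀ + g.
D₁ = 3.53 × (1 + 0.021) = 3.6041.
r = 3.6041 / 105.45 + 0.021 = 0.03418 + 0.021 = 0.05518

5.52%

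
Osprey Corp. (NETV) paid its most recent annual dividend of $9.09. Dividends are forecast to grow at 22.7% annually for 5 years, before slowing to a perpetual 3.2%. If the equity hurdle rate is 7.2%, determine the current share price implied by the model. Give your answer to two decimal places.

Two-stage DDM. Project D₁…D_5 at 0.227, terminal growth 0.032, discount at r = 0.072.
D_1 = 11.1534
D_2 = 13.6853
D_3 = 16.7918
D_4 = 20.6036
D_5 = 25.2806
Terminal value at t=5: TV = D_6/(r−g) = 26.0895/(0.072−0.032) = 652.2385
P₀ = 11.1534/(1+0.072)^1 + 13.6853/(1+0.072)^2 + 16.7918/(1+0.072)^3 + 20.6036/(1+0.072)^4 + 25.2806/(1+0.072)^5 + 652.2385/(1+0.072)^5 = 530.1172

$530.12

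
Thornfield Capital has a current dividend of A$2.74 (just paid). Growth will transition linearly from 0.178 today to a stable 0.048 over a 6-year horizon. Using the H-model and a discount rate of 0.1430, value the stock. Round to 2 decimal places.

H-model: P₀ = D₀[(1+g_L) + H(g_S−g_L)]/(r−g_L), with H = 6/2 = 3.
P₀ = 2.74 × [(1+0.048) + 3×(0.178−0.048)] / (0.143−0.048)
   = 2.74 × 1.4380 / 0.095 = 41.4749

A$41.47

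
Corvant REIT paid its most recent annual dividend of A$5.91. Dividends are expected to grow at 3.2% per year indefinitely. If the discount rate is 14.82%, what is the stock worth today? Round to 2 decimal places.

Gordon growth model: P₀ = D₁/(r − g). D₁ = 5.91 × (1 + 0.032) = 6.0991.
P₀ = 6.0991 / (0.1482 − 0.032) = 6.0991 / 0.1162 = 52.4881

A$52.49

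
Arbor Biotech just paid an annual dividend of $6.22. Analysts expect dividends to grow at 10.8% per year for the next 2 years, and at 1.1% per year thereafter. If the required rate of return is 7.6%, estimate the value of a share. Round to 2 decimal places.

$115.59

Two-stage DDM. Project D₁…D_2 at 0.108, terminal growth 0.011, discount at r = 0.076.
D_1 = 6.8918
D_2 = 7.6361
Terminal value at t=2: TV = D_3/(r−g) = 7.7201/(0.076−0.011) = 118.7703
P₀ = 6.8918/(1+0.076)^1 + 7.6361/(1+0.076)^2 + 118.7703/(1+0.076)^2 = 115.5853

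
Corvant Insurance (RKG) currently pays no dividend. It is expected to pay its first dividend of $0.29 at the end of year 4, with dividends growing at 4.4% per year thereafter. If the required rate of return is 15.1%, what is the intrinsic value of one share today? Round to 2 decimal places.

Deferred-dividend DDM. At t=3 the remaining stream is a growing perpetuity with first payment D_4 = 0.29.
V_3 = D_4/(r−g) = 0.29/(0.151−0.044) = 2.7103
P₀ = V_3/(1+r)^3 = 2.7103/(1+0.151)^3 = 1.7774

$1.78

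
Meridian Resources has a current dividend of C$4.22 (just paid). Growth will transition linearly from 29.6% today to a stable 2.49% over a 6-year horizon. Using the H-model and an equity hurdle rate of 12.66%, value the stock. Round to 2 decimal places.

C$76.28

H-model: P₀ = D₀[(1+g_L) + H(g_S−g_L)]/(r−g_L), with H = 6/2 = 3.
P₀ = 4.22 × [(1+0.0249) + 3×(0.296−0.0249)] / (0.1266−0.0249)
   = 4.22 × 1.8382 / 0.1017 = 76.2754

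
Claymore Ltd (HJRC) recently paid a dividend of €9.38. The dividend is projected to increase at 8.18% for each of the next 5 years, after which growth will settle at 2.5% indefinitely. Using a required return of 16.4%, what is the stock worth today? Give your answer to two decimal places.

Two-stage DDM. Project D₁…D_5 at 0.0818, terminal growth 0.025, discount at r = 0.164.
D_1 = 10.1473
D_2 = 10.9773
D_3 = 11.8753
D_4 = 12.8467
D_5 = 13.8975
Terminal value at t=5: TV = D_6/(r−g) = 14.2450/(0.164−0.025) = 102.4818
P₀ = 10.1473/(1+0.164)^1 + 10.9773/(1+0.164)^2 + 11.8753/(1+0.164)^3 + 12.8467/(1+0.164)^4 + 13.8975/(1+0.164)^5 + 102.4818/(1+0.164)^5 = 85.8117

€85.81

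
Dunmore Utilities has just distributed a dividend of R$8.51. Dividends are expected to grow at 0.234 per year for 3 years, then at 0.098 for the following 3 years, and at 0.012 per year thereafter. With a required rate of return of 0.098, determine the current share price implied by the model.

R$210.78

Three-stage DDM. Project D₁…D_6; terminal Gordon value at t=6 with g = 0.012; discount at r = 0.098.
D_1 = 10.5013
D_2 = 12.9587
D_3 = 15.9910
D_4 = 17.5581
D_5 = 19.2788
D_6 = 21.1681
TV_6 = 21.4221/(0.098−0.012) = 249.0945
P₀ = Σ Dₜ/(1+r)ᵗ + TV_6/(1+r)^6 = 210.7839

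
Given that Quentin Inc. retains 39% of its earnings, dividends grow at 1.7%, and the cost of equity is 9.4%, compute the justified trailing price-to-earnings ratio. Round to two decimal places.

Payout ratio b = 1 − 0.39 = 0.61.
Justified trailing P/E = b(1+g)/(r−g) = 0.61×(1+0.017)/(0.094−0.017) = 8.0568

8.06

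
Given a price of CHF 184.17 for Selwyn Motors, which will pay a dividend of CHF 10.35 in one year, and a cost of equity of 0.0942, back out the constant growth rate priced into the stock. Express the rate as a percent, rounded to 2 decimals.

From P₀ = D₁/(r − g), the implied growth is g = r − D₁/P₀.
g = 0.0942 − 10.35/184.17 = 0.0942 − 0.05620 = 0.03800

3.80%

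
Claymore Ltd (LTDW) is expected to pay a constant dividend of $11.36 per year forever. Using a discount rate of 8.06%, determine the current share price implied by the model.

Zero-growth DDM (perpetuity): P₀ = D/r = 11.36 / 0.0806 = 140.9429

$140.94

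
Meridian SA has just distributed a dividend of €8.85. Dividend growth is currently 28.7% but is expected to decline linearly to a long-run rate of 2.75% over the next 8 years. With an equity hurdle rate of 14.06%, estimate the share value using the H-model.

H-model: P₀ = D₀[(1+g_L) + H(g_S−g_L)]/(r−g_L), with H = 8/2 = 4.
P₀ = 8.85 × [(1+0.0275) + 4×(0.287−0.0275)] / (0.1406−0.0275)
   = 8.85 × 2.0655 / 0.1131 = 161.6240

€161.62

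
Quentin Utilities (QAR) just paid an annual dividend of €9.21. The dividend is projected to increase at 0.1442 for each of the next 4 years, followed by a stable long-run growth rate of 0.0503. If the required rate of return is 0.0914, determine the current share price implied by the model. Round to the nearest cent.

Two-stage DDM. Project D₁…D_4 at 0.1442, terminal growth 0.0503, discount at r = 0.0914.
D_1 = 10.5381
D_2 = 12.0577
D_3 = 13.7964
D_4 = 15.7858
Terminal value at t=4: TV = D_5/(r−g) = 16.5799/(0.0914−0.0503) = 403.4028
P₀ = 10.5381/(1+0.0914)^1 + 12.0577/(1+0.0914)^2 + 13.7964/(1+0.0914)^3 + 15.7858/(1+0.0914)^4 + 403.4028/(1+0.0914)^4 = 325.8337

€325.83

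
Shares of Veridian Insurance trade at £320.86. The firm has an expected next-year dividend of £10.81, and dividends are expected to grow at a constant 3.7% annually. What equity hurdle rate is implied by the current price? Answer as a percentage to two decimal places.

7.07%

Rearranging the constant-growth DDM: r = D₁/P₀ + g.
r = 10.8100 / 320.86 + 0.037 = 0.03369 + 0.037 = 0.07069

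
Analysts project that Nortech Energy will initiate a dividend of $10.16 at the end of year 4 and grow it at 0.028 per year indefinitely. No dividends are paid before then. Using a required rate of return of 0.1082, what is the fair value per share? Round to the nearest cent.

$93.08

Deferred-dividend DDM. At t=3 the remaining stream is a growing perpetuity with first payment D_4 = 10.16.
V_3 = D_4/(r−g) = 10.16/(0.1082−0.028) = 126.6833
P₀ = V_3/(1+r)^3 = 126.6833/(1+0.1082)^3 = 93.0818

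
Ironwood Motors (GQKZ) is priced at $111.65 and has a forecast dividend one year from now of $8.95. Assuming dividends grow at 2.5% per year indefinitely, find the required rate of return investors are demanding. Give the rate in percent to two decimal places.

Rearranging the constant-growth DDM: r = D₁/P₀ + g.
r = 8.9500 / 111.65 + 0.025 = 0.08016 + 0.025 = 0.10516

10.52%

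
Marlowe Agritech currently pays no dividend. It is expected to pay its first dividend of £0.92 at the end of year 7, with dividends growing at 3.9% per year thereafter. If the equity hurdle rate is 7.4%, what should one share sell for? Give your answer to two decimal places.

Deferred-dividend DDM. At t=6 the remaining stream is a growing perpetuity with first payment D_7 = 0.92.
V_6 = D_7/(r−g) = 0.92/(0.074−0.039) = 26.2857
P₀ = V_6/(1+r)^6 = 26.2857/(1+0.074)^6 = 17.1275

£17.13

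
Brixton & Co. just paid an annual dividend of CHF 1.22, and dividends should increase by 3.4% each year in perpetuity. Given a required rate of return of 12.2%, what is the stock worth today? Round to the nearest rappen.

CHF 14.34

Gordon growth model: P₀ = D₁/(r − g). D₁ = 1.22 × (1 + 0.034) = 1.2615.
P₀ = 1.2615 / (0.122 − 0.034) = 1.2615 / 0.088 = 14.3350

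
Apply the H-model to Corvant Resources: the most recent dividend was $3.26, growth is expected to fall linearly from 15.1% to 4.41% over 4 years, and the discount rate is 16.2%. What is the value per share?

H-model: P₀ = D₀[(1+g_L) + H(g_S−g_L)]/(r−g_L), with H = 4/2 = 2.
P₀ = 3.26 × [(1+0.0441) + 2×(0.151−0.0441)] / (0.162−0.0441)
   = 3.26 × 1.2579 / 0.1179 = 34.7816

$34.78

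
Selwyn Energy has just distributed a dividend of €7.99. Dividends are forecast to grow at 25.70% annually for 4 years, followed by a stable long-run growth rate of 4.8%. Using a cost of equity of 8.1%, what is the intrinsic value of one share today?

Two-stage DDM. Project D₁…D_4 at 0.257, terminal growth 0.048, discount at r = 0.081.
D_1 = 10.0434
D_2 = 12.6246
D_3 = 15.8691
D_4 = 19.9475
Terminal value at t=4: TV = D_5/(r−g) = 20.9050/(0.081−0.048) = 633.4834
P₀ = 10.0434/(1+0.081)^1 + 12.6246/(1+0.081)^2 + 15.8691/(1+0.081)^3 + 19.9475/(1+0.081)^4 + 633.4834/(1+0.081)^4 = 511.1733

€511.17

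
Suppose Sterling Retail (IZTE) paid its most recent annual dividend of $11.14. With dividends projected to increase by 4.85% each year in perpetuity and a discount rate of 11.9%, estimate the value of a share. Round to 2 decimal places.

Gordon growth model: P₀ = D₁/(r − g). D₁ = 11.14 × (1 + 0.0485) = 11.6803.
P₀ = 11.6803 / (0.119 − 0.0485) = 11.6803 / 0.0705 = 165.6779

$165.68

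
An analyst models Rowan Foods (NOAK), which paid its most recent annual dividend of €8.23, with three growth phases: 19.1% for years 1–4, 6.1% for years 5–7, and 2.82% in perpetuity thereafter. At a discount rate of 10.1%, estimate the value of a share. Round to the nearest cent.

Three-stage DDM. Project D₁…D_7; terminal Gordon value at t=7 with g = 0.0282; discount at r = 0.101.
D_1 = 9.8019
D_2 = 11.6741
D_3 = 13.9039
D_4 = 16.5595
D_5 = 17.5696
D_6 = 18.6414
D_7 = 19.7785
TV_7 = 20.3362/(0.101−0.0282) = 279.3439
P₀ = Σ Dₜ/(1+r)ᵗ + TV_7/(1+r)^7 = 214.0694

€214.07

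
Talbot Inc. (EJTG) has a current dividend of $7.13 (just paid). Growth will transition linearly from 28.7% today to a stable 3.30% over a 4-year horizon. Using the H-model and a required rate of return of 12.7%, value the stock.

H-model: P₀ = D₀[(1+g_L) + H(g_S−g_L)]/(r−g_L), with H = 4/2 = 2.
P₀ = 7.13 × [(1+0.033) + 2×(0.287−0.033)] / (0.127−0.033)
   = 7.13 × 1.5410 / 0.094 = 116.8865

$116.89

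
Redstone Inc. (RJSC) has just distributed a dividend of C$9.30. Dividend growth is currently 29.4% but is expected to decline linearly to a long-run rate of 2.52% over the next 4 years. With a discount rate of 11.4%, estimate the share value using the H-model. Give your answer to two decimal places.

H-model: P₀ = D₀[(1+g_L) + H(g_S−g_L)]/(r−g_L), with H = 4/2 = 2.
P₀ = 9.30 × [(1+0.0252) + 2×(0.294−0.0252)] / (0.114−0.0252)
   = 9.30 × 1.5628 / 0.0888 = 163.6716

C$163.67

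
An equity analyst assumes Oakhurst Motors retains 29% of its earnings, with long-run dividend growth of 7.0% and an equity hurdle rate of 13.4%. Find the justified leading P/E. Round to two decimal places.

Payout ratio b = 1 − 0.29 = 0.71.
Justified leading P/E = b/(r−g) = 0.71/(0.134−0.07) = 11.0938

11.09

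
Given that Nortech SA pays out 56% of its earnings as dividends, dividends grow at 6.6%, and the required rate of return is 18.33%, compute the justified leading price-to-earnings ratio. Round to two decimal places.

4.77

Justified leading P/E = b/(r−g) = 0.56/(0.1833−0.066) = 4.7741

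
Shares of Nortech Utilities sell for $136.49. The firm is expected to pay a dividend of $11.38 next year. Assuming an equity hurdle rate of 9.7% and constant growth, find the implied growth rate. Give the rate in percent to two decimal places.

From P₀ = D₁/(r − g), the implied growth is g = r − D₁/P₀.
g = 0.097 − 11.38/136.49 = 0.097 − 0.08338 = 0.01362

1.36%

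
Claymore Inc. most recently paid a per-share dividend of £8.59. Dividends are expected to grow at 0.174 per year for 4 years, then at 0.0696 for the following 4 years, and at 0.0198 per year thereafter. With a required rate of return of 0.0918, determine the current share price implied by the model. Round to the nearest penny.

Three-stage DDM. Project D₁…D_8; terminal Gordon value at t=8 with g = 0.0198; discount at r = 0.0918.
D_1 = 10.0847
D_2 = 11.8394
D_3 = 13.8994
D_4 = 16.3179
D_5 = 17.4537
D_6 = 18.6685
D_7 = 19.9678
D_8 = 21.3575
TV_8 = 21.7804/(0.0918−0.0198) = 302.5058
P₀ = Σ Dₜ/(1+r)ᵗ + TV_8/(1+r)^8 = 234.8073

£234.81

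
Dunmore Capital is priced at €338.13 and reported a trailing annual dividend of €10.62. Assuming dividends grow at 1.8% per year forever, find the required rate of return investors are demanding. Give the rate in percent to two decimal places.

Rearranging the constant-growth DDM: r = D₁/P₀ + g.
D₁ = 10.62 × (1 + 0.018) = 10.8112.
r = 10.8112 / 338.13 + 0.018 = 0.03197 + 0.018 = 0.04997

5.00%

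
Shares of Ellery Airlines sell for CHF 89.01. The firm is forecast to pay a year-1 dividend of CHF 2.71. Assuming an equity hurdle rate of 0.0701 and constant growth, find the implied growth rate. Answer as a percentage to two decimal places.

3.97%

From P₀ = D₁/(r − g), the implied growth is g = r − D₁/P₀.
g = 0.0701 − 2.71/89.01 = 0.0701 − 0.03045 = 0.03965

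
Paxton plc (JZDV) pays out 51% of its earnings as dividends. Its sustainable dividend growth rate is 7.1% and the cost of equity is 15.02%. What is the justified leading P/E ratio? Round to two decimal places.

Justified leading P/E = b/(r−g) = 0.51/(0.1502−0.071) = 6.4394

6.44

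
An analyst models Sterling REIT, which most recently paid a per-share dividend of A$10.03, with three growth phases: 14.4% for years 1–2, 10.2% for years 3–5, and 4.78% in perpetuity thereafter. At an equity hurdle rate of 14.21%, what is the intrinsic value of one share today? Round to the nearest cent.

Three-stage DDM. Project D₁…D_5; terminal Gordon value at t=5 with g = 0.0478; discount at r = 0.1421.
D_1 = 11.4743
D_2 = 13.1266
D_3 = 14.4655
D_4 = 15.9410
D_5 = 17.5670
TV_5 = 18.4067/(0.1421−0.0478) = 195.1931
P₀ = Σ Dₜ/(1+r)ᵗ + TV_5/(1+r)^5 = 148.6781

A$148.68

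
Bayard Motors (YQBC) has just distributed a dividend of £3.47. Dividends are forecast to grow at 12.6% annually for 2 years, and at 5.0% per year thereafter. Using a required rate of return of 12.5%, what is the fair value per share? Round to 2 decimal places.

£55.62

Two-stage DDM. Project D₁…D_2 at 0.126, terminal growth 0.05, discount at r = 0.125.
D_1 = 3.9072
D_2 = 4.3995
Terminal value at t=2: TV = D_3/(r−g) = 4.6195/(0.125−0.05) = 61.5934
P₀ = 3.9072/(1+0.125)^1 + 4.3995/(1+0.125)^2 + 61.5934/(1+0.125)^2 = 55.6157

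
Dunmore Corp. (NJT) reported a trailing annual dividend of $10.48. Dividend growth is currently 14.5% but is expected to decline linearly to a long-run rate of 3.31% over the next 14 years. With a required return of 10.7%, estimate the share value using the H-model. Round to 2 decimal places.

$257.59

H-model: P₀ = D₀[(1+g_L) + H(g_S−g_L)]/(r−g_L), with H = 14/2 = 7.
P₀ = 10.48 × [(1+0.0331) + 7×(0.145−0.0331)] / (0.107−0.0331)
   = 10.48 × 1.8164 / 0.0739 = 257.5896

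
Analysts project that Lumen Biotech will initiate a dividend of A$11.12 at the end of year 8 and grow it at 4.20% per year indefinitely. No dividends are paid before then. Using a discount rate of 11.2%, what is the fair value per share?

Deferred-dividend DDM. At t=7 the remaining stream is a growing perpetuity with first payment D_8 = 11.12.
V_7 = D_8/(r−g) = 11.12/(0.112−0.042) = 158.8571
P₀ = V_7/(1+r)^7 = 158.8571/(1+0.112)^7 = 75.5567

A$75.56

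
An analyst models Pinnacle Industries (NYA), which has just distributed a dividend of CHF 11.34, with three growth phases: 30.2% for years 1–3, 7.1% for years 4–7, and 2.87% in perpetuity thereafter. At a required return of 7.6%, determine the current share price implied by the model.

Three-stage DDM. Project D₁…D_7; terminal Gordon value at t=7 with g = 0.0287; discount at r = 0.076.
D_1 = 14.7647
D_2 = 19.2236
D_3 = 25.0291
D_4 = 26.8062
D_5 = 28.7095
D_6 = 30.7478
D_7 = 32.9309
TV_7 = 33.8760/(0.076−0.0287) = 716.1953
P₀ = Σ Dₜ/(1+r)ᵗ + TV_7/(1+r)^7 = 558.7429

CHF 558.74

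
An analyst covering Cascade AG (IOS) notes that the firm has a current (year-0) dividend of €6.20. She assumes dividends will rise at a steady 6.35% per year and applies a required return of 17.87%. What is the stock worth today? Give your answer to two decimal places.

€57.24

Gordon growth model: P₀ = D₁/(r − g). D₁ = 6.20 × (1 + 0.0635) = 6.5937.
P₀ = 6.5937 / (0.1787 − 0.0635) = 6.5937 / 0.1152 = 57.2370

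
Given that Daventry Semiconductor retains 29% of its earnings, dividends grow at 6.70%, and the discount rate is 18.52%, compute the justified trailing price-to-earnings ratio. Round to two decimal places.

Payout ratio b = 1 − 0.29 = 0.71.
Justified trailing P/E = b(1+g)/(r−g) = 0.71×(1+0.067)/(0.1852−0.067) = 6.4092

6.41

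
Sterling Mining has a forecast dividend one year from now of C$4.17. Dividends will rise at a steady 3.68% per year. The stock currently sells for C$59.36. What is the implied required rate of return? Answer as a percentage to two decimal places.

Rearranging the constant-growth DDM: r = D₁/P₀ + g.
r = 4.1700 / 59.36 + 0.0368 = 0.07025 + 0.0368 = 0.10705

10.70%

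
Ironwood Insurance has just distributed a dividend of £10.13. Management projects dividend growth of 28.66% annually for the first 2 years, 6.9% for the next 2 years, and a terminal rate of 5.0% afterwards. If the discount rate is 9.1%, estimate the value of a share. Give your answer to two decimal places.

£399.75

Three-stage DDM. Project D₁…D_4; terminal Gordon value at t=4 with g = 0.05; discount at r = 0.091.
D_1 = 13.0333
D_2 = 16.7686
D_3 = 17.9256
D_4 = 19.1625
TV_4 = 20.1206/(0.091−0.05) = 490.7467
P₀ = Σ Dₜ/(1+r)ᵗ + TV_4/(1+r)^4 = 399.7479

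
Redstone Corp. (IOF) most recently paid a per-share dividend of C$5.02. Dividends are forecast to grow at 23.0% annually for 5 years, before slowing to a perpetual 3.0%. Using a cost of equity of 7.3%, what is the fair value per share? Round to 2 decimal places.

Two-stage DDM. Project D₁…D_5 at 0.23, terminal growth 0.03, discount at r = 0.073.
D_1 = 6.1746
D_2 = 7.5948
D_3 = 9.3416
D_4 = 11.4901
D_5 = 14.1328
Terminal value at t=5: TV = D_6/(r−g) = 14.5568/(0.073−0.03) = 338.5307
P₀ = 6.1746/(1+0.073)^1 + 7.5948/(1+0.073)^2 + 9.3416/(1+0.073)^3 + 11.4901/(1+0.073)^4 + 14.1328/(1+0.073)^5 + 338.5307/(1+0.073)^5 = 276.5296

C$276.53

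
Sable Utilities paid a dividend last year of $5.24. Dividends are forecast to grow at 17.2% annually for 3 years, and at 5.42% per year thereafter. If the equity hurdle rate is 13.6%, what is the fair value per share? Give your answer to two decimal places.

Two-stage DDM. Project D₁…D_3 at 0.172, terminal growth 0.0542, discount at r = 0.136.
D_1 = 6.1413
D_2 = 7.1976
D_3 = 8.4356
Terminal value at t=3: TV = D_4/(r−g) = 8.8928/(0.136−0.0542) = 108.7136
P₀ = 6.1413/(1+0.136)^1 + 7.1976/(1+0.136)^2 + 8.4356/(1+0.136)^3 + 108.7136/(1+0.136)^3 = 90.8940

$90.89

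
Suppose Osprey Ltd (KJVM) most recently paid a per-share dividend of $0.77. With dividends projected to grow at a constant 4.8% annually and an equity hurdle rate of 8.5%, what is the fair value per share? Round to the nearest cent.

Gordon growth model: P₀ = D₁/(r − g). D₁ = 0.77 × (1 + 0.048) = 0.8070.
P₀ = 0.8070 / (0.085 − 0.048) = 0.8070 / 0.037 = 21.8097

$21.81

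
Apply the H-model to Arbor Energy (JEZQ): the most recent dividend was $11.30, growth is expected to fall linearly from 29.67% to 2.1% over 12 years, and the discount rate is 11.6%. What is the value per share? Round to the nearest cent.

H-model: P₀ = D₀[(1+g_L) + H(g_S−g_L)]/(r−g_L), with H = 12/2 = 6.
P₀ = 11.30 × [(1+0.021) + 6×(0.2967−0.021)] / (0.116−0.021)
   = 11.30 × 2.6752 / 0.095 = 318.2080

$318.21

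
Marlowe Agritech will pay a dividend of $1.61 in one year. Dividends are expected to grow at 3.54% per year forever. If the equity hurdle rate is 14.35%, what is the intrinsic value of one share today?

Gordon growth model: P₀ = D₁/(r − g), with D₁ = 1.61 given directly.
P₀ = 1.6100 / (0.1435 − 0.0354) = 1.6100 / 0.1081 = 14.8936

$14.89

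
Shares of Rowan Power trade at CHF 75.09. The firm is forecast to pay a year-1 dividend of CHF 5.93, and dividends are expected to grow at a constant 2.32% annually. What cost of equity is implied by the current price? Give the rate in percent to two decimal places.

10.22%

Rearranging the constant-growth DDM: r = D₁/P₀ + g.
r = 5.9300 / 75.09 + 0.0232 = 0.07897 + 0.0232 = 0.10217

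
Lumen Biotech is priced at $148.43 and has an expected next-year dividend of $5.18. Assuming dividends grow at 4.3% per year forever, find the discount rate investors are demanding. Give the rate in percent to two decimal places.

Rearranging the constant-growth DDM: r = D₁/P₀ + g.
r = 5.1800 / 148.43 + 0.043 = 0.03490 + 0.043 = 0.07790

7.79%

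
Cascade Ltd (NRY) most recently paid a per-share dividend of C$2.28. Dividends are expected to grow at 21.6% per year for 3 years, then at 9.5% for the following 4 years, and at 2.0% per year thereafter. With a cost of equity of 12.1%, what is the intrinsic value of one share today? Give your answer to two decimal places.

Three-stage DDM. Project D₁…D_7; terminal Gordon value at t=7 with g = 0.02; discount at r = 0.121.
D_1 = 2.7725
D_2 = 3.3713
D_3 = 4.0995
D_4 = 4.4890
D_5 = 4.9155
D_6 = 5.3824
D_7 = 5.8938
TV_7 = 6.0116/(0.121−0.02) = 59.5211
P₀ = Σ Dₜ/(1+r)ᵗ + TV_7/(1+r)^7 = 45.8040

C$45.80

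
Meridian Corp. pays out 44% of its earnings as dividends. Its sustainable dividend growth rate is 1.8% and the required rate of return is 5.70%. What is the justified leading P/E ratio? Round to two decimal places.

Justified leading P/E = b/(r−g) = 0.44/(0.057−0.018) = 11.2821

11.28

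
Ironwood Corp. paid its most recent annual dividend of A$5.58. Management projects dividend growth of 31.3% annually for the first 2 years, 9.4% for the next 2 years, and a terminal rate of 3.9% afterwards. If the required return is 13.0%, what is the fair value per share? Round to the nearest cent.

Three-stage DDM. Project D₁…D_4; terminal Gordon value at t=4 with g = 0.039; discount at r = 0.13.
D_1 = 7.3265
D_2 = 9.6197
D_3 = 10.5240
D_4 = 11.5133
TV_4 = 11.9623/(0.13−0.039) = 131.4536
P₀ = Σ Dₜ/(1+r)ᵗ + TV_4/(1+r)^4 = 108.9952

A$109.00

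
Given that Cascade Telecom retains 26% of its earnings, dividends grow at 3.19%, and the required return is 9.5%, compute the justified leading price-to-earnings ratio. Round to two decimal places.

11.73

Payout ratio b = 1 − 0.26 = 0.74.
Justified leading P/E = b/(r−g) = 0.74/(0.095−0.0319) = 11.7274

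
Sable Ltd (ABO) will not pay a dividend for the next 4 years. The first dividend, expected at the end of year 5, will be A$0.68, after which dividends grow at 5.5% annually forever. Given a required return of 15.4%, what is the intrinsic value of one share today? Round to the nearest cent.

A$3.87

Deferred-dividend DDM. At t=4 the remaining stream is a growing perpetuity with first payment D_5 = 0.68.
V_4 = D_5/(r−g) = 0.68/(0.154−0.055) = 6.8687
P₀ = V_4/(1+r)^4 = 6.8687/(1+0.154)^4 = 3.8730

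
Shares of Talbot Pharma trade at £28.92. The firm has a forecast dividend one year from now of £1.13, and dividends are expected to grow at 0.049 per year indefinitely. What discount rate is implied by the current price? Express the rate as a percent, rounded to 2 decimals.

Rearranging the constant-growth DDM: r = D₁/P₀ + g.
r = 1.1300 / 28.92 + 0.049 = 0.03907 + 0.049 = 0.08807

8.81%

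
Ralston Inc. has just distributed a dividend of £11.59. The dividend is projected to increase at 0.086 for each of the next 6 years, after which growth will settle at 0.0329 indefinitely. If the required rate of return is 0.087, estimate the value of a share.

Two-stage DDM. Project D₁…D_6 at 0.086, terminal growth 0.0329, discount at r = 0.087.
D_1 = 12.5867
D_2 = 13.6692
D_3 = 14.8448
D_4 = 16.1214
D_5 = 17.5078
D_6 = 19.0135
Terminal value at t=6: TV = D_7/(r−g) = 19.6391/(0.087−0.0329) = 363.0140
P₀ = 12.5867/(1+0.087)^1 + 13.6692/(1+0.087)^2 + 14.8448/(1+0.087)^3 + 16.1214/(1+0.087)^4 + 17.5078/(1+0.087)^5 + 19.0135/(1+0.087)^6 + 363.0140/(1+0.087)^6 = 289.3790

£289.38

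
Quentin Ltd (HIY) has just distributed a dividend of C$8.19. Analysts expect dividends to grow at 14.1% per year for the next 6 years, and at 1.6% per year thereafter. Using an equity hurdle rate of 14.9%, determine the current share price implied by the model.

C$107.95

Two-stage DDM. Project D₁…D_6 at 0.141, terminal growth 0.016, discount at r = 0.149.
D_1 = 9.3448
D_2 = 10.6624
D_3 = 12.1658
D_4 = 13.8812
D_5 = 15.8384
D_6 = 18.0716
Terminal value at t=6: TV = D_7/(r−g) = 18.3608/(0.149−0.016) = 138.0511
P₀ = 9.3448/(1+0.149)^1 + 10.6624/(1+0.149)^2 + 12.1658/(1+0.149)^3 + 13.8812/(1+0.149)^4 + 15.8384/(1+0.149)^5 + 18.0716/(1+0.149)^6 + 138.0511/(1+0.149)^6 = 107.9519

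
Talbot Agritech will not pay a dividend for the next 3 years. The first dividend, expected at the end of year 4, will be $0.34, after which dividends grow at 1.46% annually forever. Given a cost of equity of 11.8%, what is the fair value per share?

$2.35

Deferred-dividend DDM. At t=3 the remaining stream is a growing perpetuity with first payment D_4 = 0.34.
V_3 = D_4/(r−g) = 0.34/(0.118−0.0146) = 3.2882
P₀ = V_3/(1+r)^3 = 3.2882/(1+0.118)^3 = 2.3531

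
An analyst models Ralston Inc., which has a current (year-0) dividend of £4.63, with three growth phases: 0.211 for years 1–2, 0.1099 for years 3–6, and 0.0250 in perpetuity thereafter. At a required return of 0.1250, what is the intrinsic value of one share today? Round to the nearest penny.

£83.20

Three-stage DDM. Project D₁…D_6; terminal Gordon value at t=6 with g = 0.025; discount at r = 0.125.
D_1 = 5.6069
D_2 = 6.7900
D_3 = 7.5362
D_4 = 8.3644
D_5 = 9.2837
D_6 = 10.3040
TV_6 = 10.5616/(0.125−0.025) = 105.6157
P₀ = Σ Dₜ/(1+r)ᵗ + TV_6/(1+r)^6 = 83.1952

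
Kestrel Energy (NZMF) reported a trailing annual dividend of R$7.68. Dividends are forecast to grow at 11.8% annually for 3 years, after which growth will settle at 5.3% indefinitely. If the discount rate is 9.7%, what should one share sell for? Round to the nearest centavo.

R$218.49

Two-stage DDM. Project D₁…D_3 at 0.118, terminal growth 0.053, discount at r = 0.097.
D_1 = 8.5862
D_2 = 9.5994
D_3 = 10.7321
Terminal value at t=3: TV = D_4/(r−g) = 11.3010/(0.097−0.053) = 256.8398
P₀ = 8.5862/(1+0.097)^1 + 9.5994/(1+0.097)^2 + 10.7321/(1+0.097)^3 + 256.8398/(1+0.097)^3 = 218.4884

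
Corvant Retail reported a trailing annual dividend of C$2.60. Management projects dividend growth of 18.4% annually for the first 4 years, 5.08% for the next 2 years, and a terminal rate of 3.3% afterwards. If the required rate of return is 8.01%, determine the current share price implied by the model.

Three-stage DDM. Project D₁…D_6; terminal Gordon value at t=6 with g = 0.033; discount at r = 0.0801.
D_1 = 3.0784
D_2 = 3.6448
D_3 = 4.3155
D_4 = 5.1095
D_5 = 5.3691
D_6 = 5.6418
TV_6 = 5.8280/(0.0801−0.033) = 123.7370
P₀ = Σ Dₜ/(1+r)ᵗ + TV_6/(1+r)^6 = 98.2912

C$98.29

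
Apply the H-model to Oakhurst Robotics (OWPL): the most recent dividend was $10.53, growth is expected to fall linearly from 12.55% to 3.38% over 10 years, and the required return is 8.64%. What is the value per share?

H-model: P₀ = D₀[(1+g_L) + H(g_S−g_L)]/(r−g_L), with H = 10/2 = 5.
P₀ = 10.53 × [(1+0.0338) + 5×(0.1255−0.0338)] / (0.0864−0.0338)
   = 10.53 × 1.4923 / 0.0526 = 298.7437

$298.74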